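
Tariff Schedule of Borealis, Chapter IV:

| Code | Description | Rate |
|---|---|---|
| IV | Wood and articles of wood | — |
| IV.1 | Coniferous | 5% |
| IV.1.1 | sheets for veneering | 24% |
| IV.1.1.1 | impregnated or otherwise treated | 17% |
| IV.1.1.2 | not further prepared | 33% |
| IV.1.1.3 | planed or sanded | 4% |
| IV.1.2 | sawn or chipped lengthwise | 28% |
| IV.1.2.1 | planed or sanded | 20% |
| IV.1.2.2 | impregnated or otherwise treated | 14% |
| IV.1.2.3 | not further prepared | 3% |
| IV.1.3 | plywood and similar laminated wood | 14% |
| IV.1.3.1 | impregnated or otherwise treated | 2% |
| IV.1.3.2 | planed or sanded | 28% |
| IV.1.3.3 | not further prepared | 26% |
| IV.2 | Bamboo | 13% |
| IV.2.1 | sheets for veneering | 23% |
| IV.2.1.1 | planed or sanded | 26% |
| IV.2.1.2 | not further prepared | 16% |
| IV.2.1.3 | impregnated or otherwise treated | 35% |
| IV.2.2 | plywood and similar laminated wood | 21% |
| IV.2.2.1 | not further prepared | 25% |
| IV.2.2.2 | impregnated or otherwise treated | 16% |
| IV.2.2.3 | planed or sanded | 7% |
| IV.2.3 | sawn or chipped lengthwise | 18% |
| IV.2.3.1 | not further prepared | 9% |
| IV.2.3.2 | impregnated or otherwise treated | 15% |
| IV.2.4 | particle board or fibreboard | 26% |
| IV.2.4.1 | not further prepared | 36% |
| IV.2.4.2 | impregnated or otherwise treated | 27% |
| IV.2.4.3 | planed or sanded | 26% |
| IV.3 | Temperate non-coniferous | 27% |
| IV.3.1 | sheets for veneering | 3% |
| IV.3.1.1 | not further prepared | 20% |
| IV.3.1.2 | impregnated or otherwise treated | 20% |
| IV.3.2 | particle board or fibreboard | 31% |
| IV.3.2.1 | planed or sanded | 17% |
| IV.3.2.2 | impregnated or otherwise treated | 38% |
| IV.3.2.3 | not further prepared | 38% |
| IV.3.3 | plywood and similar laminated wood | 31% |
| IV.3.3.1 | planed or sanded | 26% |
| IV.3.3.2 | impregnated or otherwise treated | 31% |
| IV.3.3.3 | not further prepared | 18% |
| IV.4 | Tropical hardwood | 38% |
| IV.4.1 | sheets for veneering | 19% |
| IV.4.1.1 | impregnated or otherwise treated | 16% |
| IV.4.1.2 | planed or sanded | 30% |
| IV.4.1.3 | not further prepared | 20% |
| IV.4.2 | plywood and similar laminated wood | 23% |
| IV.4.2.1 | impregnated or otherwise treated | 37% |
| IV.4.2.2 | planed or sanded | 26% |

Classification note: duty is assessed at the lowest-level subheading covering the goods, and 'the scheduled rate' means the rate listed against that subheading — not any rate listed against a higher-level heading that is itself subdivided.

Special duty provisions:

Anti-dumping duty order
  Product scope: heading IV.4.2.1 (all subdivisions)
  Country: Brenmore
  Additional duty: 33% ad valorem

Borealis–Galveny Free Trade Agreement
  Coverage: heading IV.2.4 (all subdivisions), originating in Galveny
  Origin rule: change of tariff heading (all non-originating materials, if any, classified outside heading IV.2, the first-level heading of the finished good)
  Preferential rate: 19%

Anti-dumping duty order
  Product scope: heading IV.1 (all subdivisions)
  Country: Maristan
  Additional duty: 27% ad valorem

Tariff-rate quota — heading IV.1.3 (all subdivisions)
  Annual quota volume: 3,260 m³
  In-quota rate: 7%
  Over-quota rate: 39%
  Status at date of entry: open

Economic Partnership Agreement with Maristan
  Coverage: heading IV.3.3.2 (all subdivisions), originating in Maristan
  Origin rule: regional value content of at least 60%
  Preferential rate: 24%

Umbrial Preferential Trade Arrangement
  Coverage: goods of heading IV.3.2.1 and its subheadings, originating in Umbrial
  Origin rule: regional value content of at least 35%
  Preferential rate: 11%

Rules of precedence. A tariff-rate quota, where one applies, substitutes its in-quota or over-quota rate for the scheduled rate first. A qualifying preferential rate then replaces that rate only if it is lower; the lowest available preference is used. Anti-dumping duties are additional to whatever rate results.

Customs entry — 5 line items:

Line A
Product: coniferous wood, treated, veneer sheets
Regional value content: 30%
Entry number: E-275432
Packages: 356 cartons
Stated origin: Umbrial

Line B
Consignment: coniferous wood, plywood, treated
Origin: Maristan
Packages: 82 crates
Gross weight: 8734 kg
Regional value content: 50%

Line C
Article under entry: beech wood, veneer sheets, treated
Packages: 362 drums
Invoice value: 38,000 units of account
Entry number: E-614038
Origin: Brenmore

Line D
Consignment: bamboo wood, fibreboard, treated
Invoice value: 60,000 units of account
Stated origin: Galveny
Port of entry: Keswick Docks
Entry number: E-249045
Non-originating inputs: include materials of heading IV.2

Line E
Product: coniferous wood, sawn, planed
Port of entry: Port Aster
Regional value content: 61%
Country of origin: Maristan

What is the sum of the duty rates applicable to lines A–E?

145%

Line A: coniferous → IV.1; veneer sheets → IV.1.1; treated → IV.1.1.1. Scheduled 17%. Umbrial agreement on IV.3.2.1: IV.1.1.1 not covered. → 17%.
Line B: coniferous → IV.1; plywood → IV.1.3; treated → IV.1.3.1. Scheduled 2%. quota on IV.1.3 open → in-quota 7%; Maristan agreement on IV.3.3.2: IV.1.3.1 not covered; anti-dumping (Maristan, IV.1): +27%; total 7% + 27% = 34%. → 34%.
Line C: beech → IV.3; veneer sheets → IV.3.1; treated → IV.3.1.2. Scheduled 20%. No special measure applies. → 20%.
Line D: bamboo → IV.2; fibreboard → IV.2.4; treated → IV.2.4.2. Scheduled 27%. Galveny agreement on IV.2.4: CTH not met. → 27%.
Line E: coniferous → IV.1; sawn → IV.1.2; planed → IV.1.2.1. Scheduled 20%. Maristan agreement on IV.3.3.2: IV.1.2.1 not covered; anti-dumping (Maristan, IV.1): +27%; total 20% + 27% = 47%. → 47%.
Sum: 17% + 34% + 20% + 27% + 47% = 145%.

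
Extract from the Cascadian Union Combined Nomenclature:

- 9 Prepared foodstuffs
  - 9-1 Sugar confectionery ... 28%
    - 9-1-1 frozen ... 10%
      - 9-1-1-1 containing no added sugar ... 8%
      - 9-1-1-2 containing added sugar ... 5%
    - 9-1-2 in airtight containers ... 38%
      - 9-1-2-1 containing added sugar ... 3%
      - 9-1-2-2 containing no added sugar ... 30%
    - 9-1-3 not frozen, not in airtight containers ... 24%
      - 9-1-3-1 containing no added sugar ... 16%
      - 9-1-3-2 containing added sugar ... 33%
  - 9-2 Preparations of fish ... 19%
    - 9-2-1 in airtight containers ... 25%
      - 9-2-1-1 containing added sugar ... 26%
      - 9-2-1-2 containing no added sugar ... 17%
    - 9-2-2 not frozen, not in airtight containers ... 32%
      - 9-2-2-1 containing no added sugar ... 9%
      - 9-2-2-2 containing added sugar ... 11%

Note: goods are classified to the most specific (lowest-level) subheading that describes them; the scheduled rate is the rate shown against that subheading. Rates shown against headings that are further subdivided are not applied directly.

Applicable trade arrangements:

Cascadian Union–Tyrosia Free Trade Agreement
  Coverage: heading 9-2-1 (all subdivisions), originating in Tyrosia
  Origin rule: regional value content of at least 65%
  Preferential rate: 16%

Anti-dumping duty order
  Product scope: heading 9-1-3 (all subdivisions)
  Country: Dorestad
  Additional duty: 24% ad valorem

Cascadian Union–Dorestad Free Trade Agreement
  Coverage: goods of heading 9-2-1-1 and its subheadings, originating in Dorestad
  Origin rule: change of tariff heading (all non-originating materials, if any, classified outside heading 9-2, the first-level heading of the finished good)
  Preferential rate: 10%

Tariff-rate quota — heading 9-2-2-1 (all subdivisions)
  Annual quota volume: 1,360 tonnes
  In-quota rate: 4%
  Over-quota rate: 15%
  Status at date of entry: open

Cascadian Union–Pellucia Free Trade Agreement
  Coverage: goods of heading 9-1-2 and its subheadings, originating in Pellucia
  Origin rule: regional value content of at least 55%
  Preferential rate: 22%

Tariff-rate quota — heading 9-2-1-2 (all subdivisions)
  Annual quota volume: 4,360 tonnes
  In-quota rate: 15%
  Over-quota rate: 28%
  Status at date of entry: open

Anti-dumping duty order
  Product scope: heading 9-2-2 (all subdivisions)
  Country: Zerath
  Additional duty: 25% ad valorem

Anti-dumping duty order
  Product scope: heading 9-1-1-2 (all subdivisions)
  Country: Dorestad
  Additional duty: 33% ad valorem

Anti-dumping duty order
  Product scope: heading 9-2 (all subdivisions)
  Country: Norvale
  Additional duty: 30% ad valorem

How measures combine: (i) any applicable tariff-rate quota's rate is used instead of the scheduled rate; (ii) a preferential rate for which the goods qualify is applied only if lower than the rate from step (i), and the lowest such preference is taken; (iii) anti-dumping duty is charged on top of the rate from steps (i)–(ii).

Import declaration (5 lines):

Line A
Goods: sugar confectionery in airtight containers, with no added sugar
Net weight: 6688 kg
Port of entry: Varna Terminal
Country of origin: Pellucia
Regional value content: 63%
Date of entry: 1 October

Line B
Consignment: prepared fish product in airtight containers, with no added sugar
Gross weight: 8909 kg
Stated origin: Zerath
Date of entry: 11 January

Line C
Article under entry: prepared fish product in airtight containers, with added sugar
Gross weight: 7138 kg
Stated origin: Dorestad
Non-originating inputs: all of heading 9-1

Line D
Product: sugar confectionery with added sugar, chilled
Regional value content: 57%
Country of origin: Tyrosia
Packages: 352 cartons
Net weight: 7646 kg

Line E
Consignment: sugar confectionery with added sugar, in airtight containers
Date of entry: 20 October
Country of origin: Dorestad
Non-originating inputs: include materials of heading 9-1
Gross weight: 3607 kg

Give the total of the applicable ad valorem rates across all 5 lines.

Line A: sugar confectionery → 9-1; in airtight containers → 9-1-2; with no added sugar → 9-1-2-2. Scheduled 30%. Pellucia agreement on 9-1-2: RVC ≥ 55% → 22% available; preferential 22%. → 22%.
Line B: prepared fish product → 9-2; in airtight containers → 9-2-1; with no added sugar → 9-2-1-2. Scheduled 17%. quota on 9-2-1-2 open → in-quota 15%. → 15%.
Line C: prepared fish product → 9-2; in airtight containers → 9-2-1; with added sugar → 9-2-1-1. Scheduled 26%. Dorestad agreement on 9-2-1-1: CTH met → 10% available; preferential 10%. → 10%.
Line D: sugar confectionery → 9-1; chilled → 9-1-3; with added sugar → 9-1-3-2. Scheduled 33%. Tyrosia agreement on 9-2-1: 9-1-3-2 not covered. → 33%.
Line E: sugar confectionery → 9-1; in airtight containers → 9-1-2; with added sugar → 9-1-2-1. Scheduled 3%. Dorestad agreement on 9-2-1-1: 9-1-2-1 not covered. → 3%.
Sum: 22% + 15% + 10% + 33% + 3% = 83%.

83%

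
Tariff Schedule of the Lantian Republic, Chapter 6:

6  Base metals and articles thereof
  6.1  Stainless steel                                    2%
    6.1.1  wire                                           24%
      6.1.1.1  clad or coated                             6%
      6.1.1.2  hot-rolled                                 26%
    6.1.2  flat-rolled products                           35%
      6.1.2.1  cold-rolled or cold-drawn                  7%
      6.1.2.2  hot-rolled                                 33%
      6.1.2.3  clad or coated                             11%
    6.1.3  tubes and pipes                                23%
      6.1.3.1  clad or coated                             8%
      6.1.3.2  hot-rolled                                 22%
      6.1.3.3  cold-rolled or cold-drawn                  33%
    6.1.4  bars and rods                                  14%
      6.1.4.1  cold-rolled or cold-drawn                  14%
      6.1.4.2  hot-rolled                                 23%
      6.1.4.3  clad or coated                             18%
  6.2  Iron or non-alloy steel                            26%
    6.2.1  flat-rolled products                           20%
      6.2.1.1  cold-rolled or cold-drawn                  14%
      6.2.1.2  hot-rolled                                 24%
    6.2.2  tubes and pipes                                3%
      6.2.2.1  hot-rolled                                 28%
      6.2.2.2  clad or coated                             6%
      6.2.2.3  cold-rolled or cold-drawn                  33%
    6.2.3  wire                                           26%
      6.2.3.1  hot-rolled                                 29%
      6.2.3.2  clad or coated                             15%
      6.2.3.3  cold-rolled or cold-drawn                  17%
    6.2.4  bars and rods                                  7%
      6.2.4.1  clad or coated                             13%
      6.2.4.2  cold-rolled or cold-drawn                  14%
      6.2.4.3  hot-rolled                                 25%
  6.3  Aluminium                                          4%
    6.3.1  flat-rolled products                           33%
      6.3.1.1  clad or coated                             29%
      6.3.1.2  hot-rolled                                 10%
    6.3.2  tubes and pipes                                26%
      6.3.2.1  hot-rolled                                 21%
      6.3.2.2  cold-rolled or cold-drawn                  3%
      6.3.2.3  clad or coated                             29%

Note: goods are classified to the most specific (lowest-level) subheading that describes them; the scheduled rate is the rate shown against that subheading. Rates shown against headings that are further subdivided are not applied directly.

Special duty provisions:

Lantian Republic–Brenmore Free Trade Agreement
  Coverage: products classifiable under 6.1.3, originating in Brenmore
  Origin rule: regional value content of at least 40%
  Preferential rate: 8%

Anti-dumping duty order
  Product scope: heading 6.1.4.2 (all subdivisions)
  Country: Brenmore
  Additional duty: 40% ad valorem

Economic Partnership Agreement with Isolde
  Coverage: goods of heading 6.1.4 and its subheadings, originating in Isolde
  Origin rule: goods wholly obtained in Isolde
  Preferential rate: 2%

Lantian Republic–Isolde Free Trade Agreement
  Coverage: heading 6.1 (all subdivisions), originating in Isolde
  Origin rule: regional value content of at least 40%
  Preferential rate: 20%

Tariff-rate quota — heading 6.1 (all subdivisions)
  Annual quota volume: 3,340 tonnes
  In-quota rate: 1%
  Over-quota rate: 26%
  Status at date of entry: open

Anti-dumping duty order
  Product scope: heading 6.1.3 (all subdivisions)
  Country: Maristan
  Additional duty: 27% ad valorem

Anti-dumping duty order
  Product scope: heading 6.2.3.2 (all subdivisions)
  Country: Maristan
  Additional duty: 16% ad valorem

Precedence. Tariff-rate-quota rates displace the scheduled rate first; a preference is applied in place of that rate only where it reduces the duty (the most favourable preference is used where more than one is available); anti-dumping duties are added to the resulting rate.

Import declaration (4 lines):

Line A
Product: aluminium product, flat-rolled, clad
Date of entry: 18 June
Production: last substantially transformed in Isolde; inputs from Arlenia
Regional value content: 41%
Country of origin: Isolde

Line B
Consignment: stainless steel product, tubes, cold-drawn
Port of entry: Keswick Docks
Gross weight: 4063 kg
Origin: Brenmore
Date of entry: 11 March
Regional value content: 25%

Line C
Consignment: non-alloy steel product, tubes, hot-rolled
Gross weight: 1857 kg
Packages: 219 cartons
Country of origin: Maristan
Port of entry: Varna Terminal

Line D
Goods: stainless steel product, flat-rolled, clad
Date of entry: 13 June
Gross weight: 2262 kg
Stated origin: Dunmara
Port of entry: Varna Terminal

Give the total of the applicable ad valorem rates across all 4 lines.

Line A: aluminium → 6.3; flat-rolled → 6.3.1; clad → 6.3.1.1. Scheduled 29%. Isolde agreement on 6.1.4: 6.3.1.1 not covered; Isolde agreement on 6.1: 6.3.1.1 not covered. → 29%.
Line B: stainless steel → 6.1; tubes → 6.1.3; cold-drawn → 6.1.3.3. Scheduled 33%. quota on 6.1 open → in-quota 1%; Brenmore agreement on 6.1.3: RVC < 40%. → 1%.
Line C: non-alloy steel → 6.2; tubes → 6.2.2; hot-rolled → 6.2.2.1. Scheduled 28%. No special measure applies. → 28%.
Line D: stainless steel → 6.1; flat-rolled → 6.1.2; clad → 6.1.2.3. Scheduled 11%. quota on 6.1 open → in-quota 1%. → 1%.
Sum: 29% + 1% + 28% + 1% = 59%.

59%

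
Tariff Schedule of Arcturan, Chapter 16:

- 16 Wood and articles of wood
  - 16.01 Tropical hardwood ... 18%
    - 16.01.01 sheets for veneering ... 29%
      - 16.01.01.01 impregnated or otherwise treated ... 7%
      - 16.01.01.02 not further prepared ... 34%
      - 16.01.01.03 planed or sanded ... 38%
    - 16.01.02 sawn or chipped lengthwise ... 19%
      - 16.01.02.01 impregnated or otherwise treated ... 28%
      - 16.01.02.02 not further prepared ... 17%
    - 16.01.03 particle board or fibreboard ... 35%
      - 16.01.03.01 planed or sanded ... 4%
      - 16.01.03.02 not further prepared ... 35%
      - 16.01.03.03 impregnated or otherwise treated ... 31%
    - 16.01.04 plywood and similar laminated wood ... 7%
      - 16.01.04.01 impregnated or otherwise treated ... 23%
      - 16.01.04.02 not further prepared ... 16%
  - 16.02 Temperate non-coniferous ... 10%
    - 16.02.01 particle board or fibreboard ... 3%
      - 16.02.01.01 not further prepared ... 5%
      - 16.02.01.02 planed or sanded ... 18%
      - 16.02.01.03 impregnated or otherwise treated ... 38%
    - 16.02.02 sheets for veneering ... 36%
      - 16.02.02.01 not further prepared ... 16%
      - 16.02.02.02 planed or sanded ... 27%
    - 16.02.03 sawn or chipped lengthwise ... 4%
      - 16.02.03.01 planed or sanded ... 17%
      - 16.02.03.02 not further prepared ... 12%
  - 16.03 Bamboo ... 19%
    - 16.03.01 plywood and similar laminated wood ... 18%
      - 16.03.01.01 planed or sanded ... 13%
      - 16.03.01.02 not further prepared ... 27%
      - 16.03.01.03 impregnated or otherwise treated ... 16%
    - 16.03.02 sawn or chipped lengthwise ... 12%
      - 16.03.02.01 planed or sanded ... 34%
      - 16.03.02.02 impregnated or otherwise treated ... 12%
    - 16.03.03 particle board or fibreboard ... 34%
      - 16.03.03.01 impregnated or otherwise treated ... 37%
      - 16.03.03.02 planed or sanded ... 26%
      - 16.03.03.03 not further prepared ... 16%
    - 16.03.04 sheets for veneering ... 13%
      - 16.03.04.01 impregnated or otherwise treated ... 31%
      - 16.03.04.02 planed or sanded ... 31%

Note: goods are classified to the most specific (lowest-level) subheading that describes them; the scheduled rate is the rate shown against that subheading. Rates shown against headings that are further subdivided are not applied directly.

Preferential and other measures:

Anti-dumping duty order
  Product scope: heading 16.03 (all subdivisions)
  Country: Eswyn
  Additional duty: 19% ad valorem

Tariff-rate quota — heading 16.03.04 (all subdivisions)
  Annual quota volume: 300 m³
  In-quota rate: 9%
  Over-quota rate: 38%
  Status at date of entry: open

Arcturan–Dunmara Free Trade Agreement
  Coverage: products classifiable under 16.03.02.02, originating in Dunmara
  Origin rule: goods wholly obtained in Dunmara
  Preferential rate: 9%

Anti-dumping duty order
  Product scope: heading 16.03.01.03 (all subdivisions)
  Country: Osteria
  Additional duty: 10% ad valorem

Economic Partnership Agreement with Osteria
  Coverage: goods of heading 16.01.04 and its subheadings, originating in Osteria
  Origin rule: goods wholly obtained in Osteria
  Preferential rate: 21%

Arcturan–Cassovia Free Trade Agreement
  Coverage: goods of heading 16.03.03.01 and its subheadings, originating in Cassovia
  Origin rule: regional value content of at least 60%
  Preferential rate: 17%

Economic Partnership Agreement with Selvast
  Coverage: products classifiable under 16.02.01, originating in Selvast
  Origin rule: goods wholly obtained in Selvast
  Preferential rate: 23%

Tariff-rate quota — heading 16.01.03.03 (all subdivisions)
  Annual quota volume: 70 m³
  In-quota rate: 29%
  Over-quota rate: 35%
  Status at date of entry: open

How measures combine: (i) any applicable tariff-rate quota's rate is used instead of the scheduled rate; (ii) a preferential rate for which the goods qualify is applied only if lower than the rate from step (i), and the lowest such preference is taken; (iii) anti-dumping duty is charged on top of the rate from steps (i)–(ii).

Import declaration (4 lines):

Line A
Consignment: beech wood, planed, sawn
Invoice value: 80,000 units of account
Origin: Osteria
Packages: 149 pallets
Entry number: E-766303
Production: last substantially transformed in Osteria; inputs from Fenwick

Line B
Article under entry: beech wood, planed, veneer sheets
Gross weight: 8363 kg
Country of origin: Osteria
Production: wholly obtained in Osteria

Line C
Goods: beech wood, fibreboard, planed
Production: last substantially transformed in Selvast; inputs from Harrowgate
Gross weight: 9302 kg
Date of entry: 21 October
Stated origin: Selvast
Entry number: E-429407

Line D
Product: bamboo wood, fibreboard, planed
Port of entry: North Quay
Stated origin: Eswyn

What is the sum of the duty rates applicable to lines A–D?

107%

Line A: beech → 16.02; sawn → 16.02.03; planed → 16.02.03.01. Scheduled 17%. Osteria agreement on 16.01.04: 16.02.03.01 not covered. → 17%.
Line B: beech → 16.02; veneer sheets → 16.02.02; planed → 16.02.02.02. Scheduled 27%. Osteria agreement on 16.01.04: 16.02.02.02 not covered. → 27%.
Line C: beech → 16.02; fibreboard → 16.02.01; planed → 16.02.01.02. Scheduled 18%. Selvast agreement on 16.02.01: not wholly obtained. → 18%.
Line D: bamboo → 16.03; fibreboard → 16.03.03; planed → 16.03.03.02. Scheduled 26%. anti-dumping (Eswyn, 16.03): +19%; total 26% + 19% = 45%. → 45%.
Sum: 17% + 27% + 18% + 45% = 107%.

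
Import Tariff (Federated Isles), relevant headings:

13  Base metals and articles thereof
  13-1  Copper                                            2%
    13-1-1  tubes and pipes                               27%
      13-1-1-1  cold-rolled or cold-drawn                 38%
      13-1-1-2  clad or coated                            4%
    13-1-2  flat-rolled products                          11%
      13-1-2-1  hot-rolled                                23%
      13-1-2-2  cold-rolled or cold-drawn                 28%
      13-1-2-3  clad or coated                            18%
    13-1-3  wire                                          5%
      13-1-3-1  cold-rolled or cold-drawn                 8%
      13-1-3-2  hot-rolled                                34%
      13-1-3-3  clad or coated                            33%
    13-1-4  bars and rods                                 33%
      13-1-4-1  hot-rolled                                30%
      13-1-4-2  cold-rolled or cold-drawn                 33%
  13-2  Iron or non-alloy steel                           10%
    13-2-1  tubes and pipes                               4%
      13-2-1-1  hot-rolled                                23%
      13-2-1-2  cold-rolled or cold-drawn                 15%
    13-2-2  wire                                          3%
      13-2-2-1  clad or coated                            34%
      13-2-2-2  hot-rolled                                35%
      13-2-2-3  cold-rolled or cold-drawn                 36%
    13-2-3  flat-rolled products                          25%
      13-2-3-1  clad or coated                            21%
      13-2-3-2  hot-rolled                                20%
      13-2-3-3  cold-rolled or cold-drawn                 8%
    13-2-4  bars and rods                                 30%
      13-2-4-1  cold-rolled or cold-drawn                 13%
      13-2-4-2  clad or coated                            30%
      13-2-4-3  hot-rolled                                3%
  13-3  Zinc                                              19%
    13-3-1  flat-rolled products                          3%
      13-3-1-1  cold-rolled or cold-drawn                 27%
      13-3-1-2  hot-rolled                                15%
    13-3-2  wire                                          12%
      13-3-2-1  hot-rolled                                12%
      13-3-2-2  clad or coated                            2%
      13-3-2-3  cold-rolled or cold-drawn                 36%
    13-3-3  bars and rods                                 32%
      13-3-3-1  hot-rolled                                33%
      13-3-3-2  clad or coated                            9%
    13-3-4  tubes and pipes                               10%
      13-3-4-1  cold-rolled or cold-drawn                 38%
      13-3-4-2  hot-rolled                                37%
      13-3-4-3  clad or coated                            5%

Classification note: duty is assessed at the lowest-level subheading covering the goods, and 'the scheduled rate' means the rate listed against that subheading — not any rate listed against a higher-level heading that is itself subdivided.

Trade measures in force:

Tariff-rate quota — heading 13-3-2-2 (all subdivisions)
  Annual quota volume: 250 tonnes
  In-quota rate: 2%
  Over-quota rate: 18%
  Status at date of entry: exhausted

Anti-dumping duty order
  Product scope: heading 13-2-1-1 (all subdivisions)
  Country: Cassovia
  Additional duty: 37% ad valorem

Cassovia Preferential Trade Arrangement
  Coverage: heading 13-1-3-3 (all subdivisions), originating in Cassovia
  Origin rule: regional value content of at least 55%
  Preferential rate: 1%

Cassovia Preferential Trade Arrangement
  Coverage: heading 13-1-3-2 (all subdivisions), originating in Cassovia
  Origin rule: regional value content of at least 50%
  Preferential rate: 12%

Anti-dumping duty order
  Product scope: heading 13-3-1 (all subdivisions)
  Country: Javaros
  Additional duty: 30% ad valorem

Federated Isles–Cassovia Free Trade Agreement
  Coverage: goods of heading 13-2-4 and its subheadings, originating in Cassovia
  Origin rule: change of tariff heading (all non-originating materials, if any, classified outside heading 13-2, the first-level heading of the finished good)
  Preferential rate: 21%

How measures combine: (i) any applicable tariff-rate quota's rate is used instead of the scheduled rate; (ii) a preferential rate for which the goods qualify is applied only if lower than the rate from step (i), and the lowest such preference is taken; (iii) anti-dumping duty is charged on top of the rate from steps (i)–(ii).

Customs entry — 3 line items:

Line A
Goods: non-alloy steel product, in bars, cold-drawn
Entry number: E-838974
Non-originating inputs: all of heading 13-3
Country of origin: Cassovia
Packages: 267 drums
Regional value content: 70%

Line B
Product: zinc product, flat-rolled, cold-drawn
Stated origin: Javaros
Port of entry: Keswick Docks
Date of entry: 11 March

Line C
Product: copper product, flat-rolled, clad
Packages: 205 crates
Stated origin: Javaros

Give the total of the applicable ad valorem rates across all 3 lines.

Line A: non-alloy steel → 13-2; in bars → 13-2-4; cold-drawn → 13-2-4-1. Scheduled 13%. Cassovia agreement on 13-1-3-3: 13-2-4-1 not covered; Cassovia agreement on 13-1-3-2: 13-2-4-1 not covered; Cassovia agreement on 13-2-4: CTH met → 21% available; preference 21% not lower than 13% → no reduction. → 13%.
Line B: zinc → 13-3; flat-rolled → 13-3-1; cold-drawn → 13-3-1-1. Scheduled 27%. anti-dumping (Javaros, 13-3-1): +30%; total 27% + 30% = 57%. → 57%.
Line C: copper → 13-1; flat-rolled → 13-1-2; clad → 13-1-2-3. Scheduled 18%. No special measure applies. → 18%.
Sum: 13% + 57% + 18% = 88%.

88%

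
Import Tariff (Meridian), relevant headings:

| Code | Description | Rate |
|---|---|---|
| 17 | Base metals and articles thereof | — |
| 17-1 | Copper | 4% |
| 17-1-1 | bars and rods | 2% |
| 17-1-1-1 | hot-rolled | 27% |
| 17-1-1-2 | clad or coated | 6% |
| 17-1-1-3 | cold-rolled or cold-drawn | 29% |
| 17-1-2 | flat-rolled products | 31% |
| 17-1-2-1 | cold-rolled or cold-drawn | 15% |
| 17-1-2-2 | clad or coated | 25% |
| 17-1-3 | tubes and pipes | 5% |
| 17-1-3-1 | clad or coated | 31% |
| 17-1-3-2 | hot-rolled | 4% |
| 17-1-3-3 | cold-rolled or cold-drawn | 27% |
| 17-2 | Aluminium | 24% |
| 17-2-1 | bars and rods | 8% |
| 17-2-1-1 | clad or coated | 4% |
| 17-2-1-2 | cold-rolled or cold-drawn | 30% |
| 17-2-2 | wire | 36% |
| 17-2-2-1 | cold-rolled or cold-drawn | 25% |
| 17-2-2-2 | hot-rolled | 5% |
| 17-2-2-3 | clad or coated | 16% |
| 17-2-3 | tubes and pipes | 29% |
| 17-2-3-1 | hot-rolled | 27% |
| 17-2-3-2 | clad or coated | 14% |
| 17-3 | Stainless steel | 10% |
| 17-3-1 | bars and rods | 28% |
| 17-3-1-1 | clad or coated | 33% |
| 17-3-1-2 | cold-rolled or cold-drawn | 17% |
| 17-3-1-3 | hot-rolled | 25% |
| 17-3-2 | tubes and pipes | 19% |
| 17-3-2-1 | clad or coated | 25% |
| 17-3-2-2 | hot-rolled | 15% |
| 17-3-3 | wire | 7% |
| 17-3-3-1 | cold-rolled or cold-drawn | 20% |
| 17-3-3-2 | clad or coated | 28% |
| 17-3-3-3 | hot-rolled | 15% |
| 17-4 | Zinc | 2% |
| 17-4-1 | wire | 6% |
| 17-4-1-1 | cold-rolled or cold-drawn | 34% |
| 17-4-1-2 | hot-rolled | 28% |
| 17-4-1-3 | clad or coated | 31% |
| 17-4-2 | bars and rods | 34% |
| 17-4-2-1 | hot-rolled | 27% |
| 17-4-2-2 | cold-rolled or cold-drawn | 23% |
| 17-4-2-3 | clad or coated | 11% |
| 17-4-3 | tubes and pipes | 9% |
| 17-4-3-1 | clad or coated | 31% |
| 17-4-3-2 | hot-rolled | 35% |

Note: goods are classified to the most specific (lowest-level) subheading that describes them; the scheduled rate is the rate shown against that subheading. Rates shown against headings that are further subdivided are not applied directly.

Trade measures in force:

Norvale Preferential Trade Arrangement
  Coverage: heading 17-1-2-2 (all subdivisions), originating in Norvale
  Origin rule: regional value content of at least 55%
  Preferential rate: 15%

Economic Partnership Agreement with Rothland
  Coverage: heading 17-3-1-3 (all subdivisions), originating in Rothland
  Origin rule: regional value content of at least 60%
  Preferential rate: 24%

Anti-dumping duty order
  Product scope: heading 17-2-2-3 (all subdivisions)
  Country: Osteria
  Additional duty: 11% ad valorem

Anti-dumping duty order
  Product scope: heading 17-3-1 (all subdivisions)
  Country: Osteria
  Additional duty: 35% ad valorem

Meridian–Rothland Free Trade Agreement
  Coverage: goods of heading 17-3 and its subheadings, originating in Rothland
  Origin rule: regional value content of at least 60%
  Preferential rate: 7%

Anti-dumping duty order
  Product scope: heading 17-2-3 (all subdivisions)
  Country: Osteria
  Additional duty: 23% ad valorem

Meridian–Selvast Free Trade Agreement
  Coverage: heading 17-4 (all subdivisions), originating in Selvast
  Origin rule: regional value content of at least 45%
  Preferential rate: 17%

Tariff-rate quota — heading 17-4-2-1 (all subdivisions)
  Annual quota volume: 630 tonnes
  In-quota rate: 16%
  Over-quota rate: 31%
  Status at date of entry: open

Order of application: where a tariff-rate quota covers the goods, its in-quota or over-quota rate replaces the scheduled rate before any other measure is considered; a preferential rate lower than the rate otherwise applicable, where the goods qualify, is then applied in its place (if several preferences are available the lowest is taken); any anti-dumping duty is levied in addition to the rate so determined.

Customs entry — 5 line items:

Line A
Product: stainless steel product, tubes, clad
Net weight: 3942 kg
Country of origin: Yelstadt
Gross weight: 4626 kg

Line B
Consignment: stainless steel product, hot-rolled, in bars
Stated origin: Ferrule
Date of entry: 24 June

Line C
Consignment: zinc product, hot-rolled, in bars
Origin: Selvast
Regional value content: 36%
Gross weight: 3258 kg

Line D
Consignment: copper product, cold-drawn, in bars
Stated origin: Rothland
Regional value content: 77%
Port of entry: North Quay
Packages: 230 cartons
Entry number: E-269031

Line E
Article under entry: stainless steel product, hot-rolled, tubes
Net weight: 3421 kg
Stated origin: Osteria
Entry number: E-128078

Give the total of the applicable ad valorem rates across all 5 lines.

110%

Line A: stainless steel → 17-3; tubes → 17-3-2; clad → 17-3-2-1. Scheduled 25%. No special measure applies. → 25%.
Line B: stainless steel → 17-3; in bars → 17-3-1; hot-rolled → 17-3-1-3. Scheduled 25%. No special measure applies. → 25%.
Line C: zinc → 17-4; in bars → 17-4-2; hot-rolled → 17-4-2-1. Scheduled 27%. quota on 17-4-2-1 open → in-quota 16%; Selvast agreement on 17-4: RVC < 45%. → 16%.
Line D: copper → 17-1; in bars → 17-1-1; cold-drawn → 17-1-1-3. Scheduled 29%. Rothland agreement on 17-3-1-3: 17-1-1-3 not covered; Rothland agreement on 17-3: 17-1-1-3 not covered. → 29%.
Line E: stainless steel → 17-3; tubes → 17-3-2; hot-rolled → 17-3-2-2. Scheduled 15%. No special measure applies. → 15%.
Sum: 25% + 25% + 16% + 29% + 15% = 110%.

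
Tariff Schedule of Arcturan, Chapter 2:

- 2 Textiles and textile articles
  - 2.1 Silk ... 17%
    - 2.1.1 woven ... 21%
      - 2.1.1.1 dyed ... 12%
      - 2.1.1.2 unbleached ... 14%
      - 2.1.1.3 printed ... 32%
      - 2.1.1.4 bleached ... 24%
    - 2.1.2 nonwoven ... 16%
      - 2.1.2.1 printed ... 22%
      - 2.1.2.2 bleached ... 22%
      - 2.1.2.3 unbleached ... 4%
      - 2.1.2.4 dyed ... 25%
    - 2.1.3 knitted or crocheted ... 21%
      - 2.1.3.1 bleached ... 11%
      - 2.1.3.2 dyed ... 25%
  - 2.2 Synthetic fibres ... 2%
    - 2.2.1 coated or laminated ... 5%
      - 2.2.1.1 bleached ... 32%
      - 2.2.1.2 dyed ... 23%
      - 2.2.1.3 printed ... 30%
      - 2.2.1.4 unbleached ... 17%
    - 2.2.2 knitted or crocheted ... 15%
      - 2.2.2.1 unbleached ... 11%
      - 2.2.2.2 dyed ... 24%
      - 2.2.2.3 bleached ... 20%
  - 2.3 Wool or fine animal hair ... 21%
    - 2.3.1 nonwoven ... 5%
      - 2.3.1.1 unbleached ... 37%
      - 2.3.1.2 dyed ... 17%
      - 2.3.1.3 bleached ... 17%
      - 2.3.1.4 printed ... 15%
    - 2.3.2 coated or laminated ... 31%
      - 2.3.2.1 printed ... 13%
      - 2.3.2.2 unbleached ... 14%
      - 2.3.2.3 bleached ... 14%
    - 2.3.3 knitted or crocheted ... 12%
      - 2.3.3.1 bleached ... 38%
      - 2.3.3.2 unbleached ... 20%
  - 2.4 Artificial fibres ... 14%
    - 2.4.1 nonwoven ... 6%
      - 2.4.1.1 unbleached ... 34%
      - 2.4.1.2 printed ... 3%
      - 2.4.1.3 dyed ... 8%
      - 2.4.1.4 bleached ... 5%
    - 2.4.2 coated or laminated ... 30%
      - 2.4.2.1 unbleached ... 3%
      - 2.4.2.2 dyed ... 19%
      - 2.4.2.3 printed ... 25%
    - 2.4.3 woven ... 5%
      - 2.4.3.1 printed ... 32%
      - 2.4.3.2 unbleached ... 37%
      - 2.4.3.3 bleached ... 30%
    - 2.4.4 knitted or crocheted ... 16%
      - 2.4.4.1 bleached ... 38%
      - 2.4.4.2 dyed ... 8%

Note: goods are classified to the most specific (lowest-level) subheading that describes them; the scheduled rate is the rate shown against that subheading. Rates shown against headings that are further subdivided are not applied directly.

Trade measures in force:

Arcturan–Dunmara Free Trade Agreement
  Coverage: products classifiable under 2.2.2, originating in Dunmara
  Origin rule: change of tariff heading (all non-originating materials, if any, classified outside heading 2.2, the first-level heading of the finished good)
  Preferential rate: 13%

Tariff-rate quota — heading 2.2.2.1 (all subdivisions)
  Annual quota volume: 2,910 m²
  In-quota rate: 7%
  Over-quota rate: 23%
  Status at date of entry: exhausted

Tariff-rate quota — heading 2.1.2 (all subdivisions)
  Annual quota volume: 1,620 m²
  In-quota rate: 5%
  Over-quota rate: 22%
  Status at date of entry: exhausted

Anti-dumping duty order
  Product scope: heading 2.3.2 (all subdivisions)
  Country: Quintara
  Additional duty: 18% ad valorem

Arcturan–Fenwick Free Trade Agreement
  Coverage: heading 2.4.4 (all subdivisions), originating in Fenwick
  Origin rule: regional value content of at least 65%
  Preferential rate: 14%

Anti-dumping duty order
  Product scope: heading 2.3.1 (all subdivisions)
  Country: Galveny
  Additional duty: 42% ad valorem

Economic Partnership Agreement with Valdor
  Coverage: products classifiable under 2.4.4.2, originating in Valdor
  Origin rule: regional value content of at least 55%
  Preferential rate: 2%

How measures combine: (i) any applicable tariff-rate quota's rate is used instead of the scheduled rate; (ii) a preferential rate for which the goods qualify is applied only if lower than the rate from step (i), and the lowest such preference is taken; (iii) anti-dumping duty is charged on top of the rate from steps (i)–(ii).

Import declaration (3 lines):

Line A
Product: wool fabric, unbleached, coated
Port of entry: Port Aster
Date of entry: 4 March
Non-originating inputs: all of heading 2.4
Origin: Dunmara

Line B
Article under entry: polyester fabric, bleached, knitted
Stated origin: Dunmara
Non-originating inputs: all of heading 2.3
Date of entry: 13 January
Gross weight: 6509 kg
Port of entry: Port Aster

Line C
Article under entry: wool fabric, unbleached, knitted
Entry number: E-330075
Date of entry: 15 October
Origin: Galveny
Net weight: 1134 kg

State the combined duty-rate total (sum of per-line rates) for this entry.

Line A: wool → 2.3; coated → 2.3.2; unbleached → 2.3.2.2. Scheduled 14%. Dunmara agreement on 2.2.2: 2.3.2.2 not covered. → 14%.
Line B: polyester → 2.2; knitted → 2.2.2; bleached → 2.2.2.3. Scheduled 20%. Dunmara agreement on 2.2.2: CTH met → 13% available; preferential 13%. → 13%.
Line C: wool → 2.3; knitted → 2.3.3; unbleached → 2.3.3.2. Scheduled 20%. No special measure applies. → 20%.
Sum: 14% + 13% + 20% = 47%.

47%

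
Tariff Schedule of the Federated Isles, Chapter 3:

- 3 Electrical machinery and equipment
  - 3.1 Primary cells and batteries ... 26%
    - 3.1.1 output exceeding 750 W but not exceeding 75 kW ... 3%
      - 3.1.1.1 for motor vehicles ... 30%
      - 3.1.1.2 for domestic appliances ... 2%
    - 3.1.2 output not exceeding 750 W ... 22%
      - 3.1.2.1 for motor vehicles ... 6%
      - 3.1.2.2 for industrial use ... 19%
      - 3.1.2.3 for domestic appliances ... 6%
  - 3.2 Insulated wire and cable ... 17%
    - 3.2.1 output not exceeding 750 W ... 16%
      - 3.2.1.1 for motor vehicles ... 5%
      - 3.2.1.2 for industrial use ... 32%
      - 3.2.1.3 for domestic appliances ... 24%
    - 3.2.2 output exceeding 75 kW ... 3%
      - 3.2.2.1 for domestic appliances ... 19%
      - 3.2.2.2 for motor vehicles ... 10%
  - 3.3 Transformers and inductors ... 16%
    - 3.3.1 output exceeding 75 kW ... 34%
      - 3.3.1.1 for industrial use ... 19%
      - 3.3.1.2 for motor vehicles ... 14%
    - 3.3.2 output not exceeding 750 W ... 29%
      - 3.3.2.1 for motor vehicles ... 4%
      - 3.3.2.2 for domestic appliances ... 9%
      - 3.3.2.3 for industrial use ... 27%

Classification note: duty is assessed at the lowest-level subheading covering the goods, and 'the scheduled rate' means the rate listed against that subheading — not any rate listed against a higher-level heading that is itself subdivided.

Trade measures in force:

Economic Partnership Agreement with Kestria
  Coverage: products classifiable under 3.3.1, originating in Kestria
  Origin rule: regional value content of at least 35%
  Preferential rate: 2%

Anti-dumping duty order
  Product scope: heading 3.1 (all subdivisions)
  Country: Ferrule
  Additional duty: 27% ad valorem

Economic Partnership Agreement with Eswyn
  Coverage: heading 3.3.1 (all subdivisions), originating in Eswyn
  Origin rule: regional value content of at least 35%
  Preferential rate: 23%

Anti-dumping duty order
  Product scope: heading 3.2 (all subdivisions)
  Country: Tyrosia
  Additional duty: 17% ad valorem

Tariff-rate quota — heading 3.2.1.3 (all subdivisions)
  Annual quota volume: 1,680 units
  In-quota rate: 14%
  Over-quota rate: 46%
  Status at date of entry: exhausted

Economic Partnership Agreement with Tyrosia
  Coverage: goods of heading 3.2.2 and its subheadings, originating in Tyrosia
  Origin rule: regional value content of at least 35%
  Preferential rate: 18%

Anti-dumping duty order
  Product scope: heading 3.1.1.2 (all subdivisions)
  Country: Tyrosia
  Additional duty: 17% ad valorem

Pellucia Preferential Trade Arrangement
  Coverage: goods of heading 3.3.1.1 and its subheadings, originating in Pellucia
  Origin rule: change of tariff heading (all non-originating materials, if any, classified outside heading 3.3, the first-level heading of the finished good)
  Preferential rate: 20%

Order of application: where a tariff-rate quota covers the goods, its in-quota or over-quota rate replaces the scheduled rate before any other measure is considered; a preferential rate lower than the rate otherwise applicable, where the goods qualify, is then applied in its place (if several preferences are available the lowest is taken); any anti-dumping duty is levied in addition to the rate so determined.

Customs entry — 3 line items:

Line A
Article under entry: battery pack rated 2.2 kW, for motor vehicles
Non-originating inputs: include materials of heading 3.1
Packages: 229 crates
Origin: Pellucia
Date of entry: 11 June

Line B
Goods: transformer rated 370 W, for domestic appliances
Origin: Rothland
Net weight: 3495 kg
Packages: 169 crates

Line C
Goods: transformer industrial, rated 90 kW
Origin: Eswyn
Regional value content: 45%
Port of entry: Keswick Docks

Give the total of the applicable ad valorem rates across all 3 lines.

58%

Line A: battery pack → 3.1; rated 2.2 kW → 3.1.1; for motor vehicles → 3.1.1.1. Scheduled 30%. Pellucia agreement on 3.3.1.1: 3.1.1.1 not covered. → 30%.
Line B: transformer → 3.3; rated 370 W → 3.3.2; for domestic appliances → 3.3.2.2. Scheduled 9%. No special measure applies. → 9%.
Line C: transformer → 3.3; rated 90 kW → 3.3.1; industrial → 3.3.1.1. Scheduled 19%. Eswyn agreement on 3.3.1: RVC ≥ 35% → 23% available; preference 23% not lower than 19% → no reduction. → 19%.
Sum: 30% + 9% + 19% = 58%.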